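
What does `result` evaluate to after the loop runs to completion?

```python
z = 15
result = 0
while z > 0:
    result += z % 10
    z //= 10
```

Let's trace through this code step by step.

Initialize: z = 15
Initialize: result = 0
Entering loop: while z > 0:
After iteration 1: z = 1, result = 5
After iteration 2: z = 0, result = 6
Loop ends.

Final answer: 6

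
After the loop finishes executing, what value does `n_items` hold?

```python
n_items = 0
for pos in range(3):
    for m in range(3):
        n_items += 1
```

Let's trace through this code step by step.

Initialize: n_items = 0
Entering loop: for pos in range(3):
After iteration 1: pos = 0, n_items = 3
After iteration 2: pos = 1, n_items = 6
After iteration 3: pos = 2, n_items = 9
Loop ends.

Final answer: 9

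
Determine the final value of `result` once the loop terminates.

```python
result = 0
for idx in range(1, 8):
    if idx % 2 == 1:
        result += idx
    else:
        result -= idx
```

Let's trace through this code step by step.

Initialize: result = 0
Entering loop: for idx in range(1, 8):
After iteration 1: idx = 1, result = 1
After iteration 2: idx = 2, result = -1
After iteration 3: idx = 3, result = 2
After iteration 4: idx = 4, result = -2
After iteration 5: idx = 5, result = 3
After iteration 6: idx = 6, result = -3
After iteration 7: idx = 7, result = 4
Loop ends.

Final answer: 4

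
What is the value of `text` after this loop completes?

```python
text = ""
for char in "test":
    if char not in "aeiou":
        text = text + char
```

Let's trace through this code step by step.

Initialize: text = ''
Entering loop: for char in "test":
After iteration 1: char = 't', text = 't'
After iteration 2: char = 'e', text = 't'
After iteration 3: char = 's', text = 'ts'
After iteration 4: char = 't', text = 'tst'
Loop ends.

Final answer: 'tst'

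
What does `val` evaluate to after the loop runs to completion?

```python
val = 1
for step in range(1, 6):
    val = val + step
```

Let's trace through this code step by step.

Initialize: val = 1
Entering loop: for step in range(1, 6):
After iteration 1: step = 1, val = 2
After iteration 2: step = 2, val = 4
After iteration 3: step = 3, val = 7
After iteration 4: step = 4, val = 11
After iteration 5: step = 5, val = 16
Loop ends.

Final answer: 16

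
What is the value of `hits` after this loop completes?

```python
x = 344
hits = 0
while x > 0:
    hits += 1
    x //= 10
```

Let's trace through this code step by step.

Initialize: x = 344
Initialize: hits = 0
Entering loop: while x > 0:
After iteration 1: x = 34, hits = 1
After iteration 2: x = 3, hits = 2
After iteration 3: x = 0, hits = 3
Loop ends.

Final answer: 3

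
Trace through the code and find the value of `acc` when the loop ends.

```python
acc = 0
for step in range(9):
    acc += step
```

Let's trace through this code step by step.

Initialize: acc = 0
Entering loop: for step in range(9):
After iteration 1: step = 0, acc = 0
After iteration 2: step = 1, acc = 1
After iteration 3: step = 2, acc = 3
After iteration 4: step = 3, acc = 6
After iteration 5: step = 4, acc = 10
After iteration 6: step = 5, acc = 15
After iteration 7: step = 6, acc = 21
After iteration 8: step = 7, acc = 28
After iteration 9: step = 8, acc = 36
Loop ends.

Final answer: 36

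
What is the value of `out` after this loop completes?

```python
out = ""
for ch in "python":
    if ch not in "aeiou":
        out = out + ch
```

Let's trace through this code step by step.

Initialize: out = ''
Entering loop: for ch in "python":
After iteration 1: ch = 'p', out = 'p'
After iteration 2: ch = 'y', out = 'py'
After iteration 3: ch = 't', out = 'pyt'
After iteration 4: ch = 'h', out = 'pyth'
After iteration 5: ch = 'o', out = 'pyth'
After iteration 6: ch = 'n', out = 'pythn'
Loop ends.

Final answer: 'pythn'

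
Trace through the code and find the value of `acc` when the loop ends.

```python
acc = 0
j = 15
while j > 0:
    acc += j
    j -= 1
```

Let's trace through this code step by step.

Initialize: acc = 0
Initialize: j = 15
Entering loop: while j > 0:
After iteration 1: acc = 15, j = 14
After iteration 2: acc = 29, j = 13
After iteration 3: acc = 42, j = 12
After iteration 4: acc = 54, j = 11
After iteration 5: acc = 65, j = 10
After iteration 6: acc = 75, j = 9
After iteration 7: acc = 84, j = 8
After iteration 8: acc = 92, j = 7
After iteration 9: acc = 99, j = 6
After iteration 10: acc = 105, j = 5
After iteration 11: acc = 110, j = 4
After iteration 12: acc = 114, j = 3
After iteration 13: acc = 117, j = 2
After iteration 14: acc = 119, j = 1
After iteration 15: acc = 120, j = 0
Loop ends.

Final answer: 120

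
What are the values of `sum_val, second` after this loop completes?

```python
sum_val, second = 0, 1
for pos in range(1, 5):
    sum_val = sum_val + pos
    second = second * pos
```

Let's trace through this code step by step.

Initialize: sum_val = 0
Initialize: second = 1
Entering loop: for pos in range(1, 5):
After iteration 1: pos = 1, sum_val = 1, second = 1
After iteration 2: pos = 2, sum_val = 3, second = 2
After iteration 3: pos = 3, sum_val = 6, second = 6
After iteration 4: pos = 4, sum_val = 10, second = 24
Loop ends.

Final answer: 10, 24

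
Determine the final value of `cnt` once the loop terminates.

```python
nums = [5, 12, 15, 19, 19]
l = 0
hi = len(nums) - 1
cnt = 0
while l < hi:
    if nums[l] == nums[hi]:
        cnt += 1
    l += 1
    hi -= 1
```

Let's trace through this code step by step.

Initialize: nums = [5, 12, 15, 19, 19]
Initialize: l = 0
Initialize: hi = 4
Initialize: cnt = 0
Entering loop: while l < hi:
After iteration 1: l = 1, hi = 3, cnt = 0
After iteration 2: l = 2, hi = 2, cnt = 0
Loop ends.

Final answer: 0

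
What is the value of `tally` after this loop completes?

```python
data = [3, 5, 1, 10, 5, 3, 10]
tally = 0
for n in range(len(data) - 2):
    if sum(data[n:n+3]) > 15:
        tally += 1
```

Let's trace through this code step by step.

Initialize: data = [3, 5, 1, 10, 5, 3, 10]
Initialize: tally = 0
Entering loop: for n in range(len(data) - 2):
After iteration 1: n = 0, tally = 0
After iteration 2: n = 1, tally = 1
After iteration 3: n = 2, tally = 2
After iteration 4: n = 3, tally = 3
After iteration 5: n = 4, tally = 4
Loop ends.

Final answer: 4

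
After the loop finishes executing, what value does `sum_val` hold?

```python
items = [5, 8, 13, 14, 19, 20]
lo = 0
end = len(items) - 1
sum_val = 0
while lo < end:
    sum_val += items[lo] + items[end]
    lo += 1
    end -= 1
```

Let's trace through this code step by step.

Initialize: items = [5, 8, 13, 14, 19, 20]
Initialize: lo = 0
Initialize: end = 5
Initialize: sum_val = 0
Entering loop: while lo < end:
After iteration 1: lo = 1, end = 4, sum_val = 25
After iteration 2: lo = 2, end = 3, sum_val = 52
After iteration 3: lo = 3, end = 2, sum_val = 79
Loop ends.

Final answer: 79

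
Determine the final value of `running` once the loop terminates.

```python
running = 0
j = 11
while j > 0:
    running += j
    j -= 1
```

Let's trace through this code step by step.

Initialize: running = 0
Initialize: j = 11
Entering loop: while j > 0:
After iteration 1: running = 11, j = 10
After iteration 2: running = 21, j = 9
After iteration 3: running = 30, j = 8
After iteration 4: running = 38, j = 7
After iteration 5: running = 45, j = 6
After iteration 6: running = 51, j = 5
After iteration 7: running = 56, j = 4
After iteration 8: running = 60, j = 3
After iteration 9: running = 63, j = 2
After iteration 10: running = 65, j = 1
After iteration 11: running = 66, j = 0
Loop ends.

Final answer: 66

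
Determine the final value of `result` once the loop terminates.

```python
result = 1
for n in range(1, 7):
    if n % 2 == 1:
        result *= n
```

Let's trace through this code step by step.

Initialize: result = 1
Entering loop: for n in range(1, 7):
After iteration 1: n = 1, result = 1
After iteration 2: n = 2, result = 1
After iteration 3: n = 3, result = 3
After iteration 4: n = 4, result = 3
After iteration 5: n = 5, result = 15
After iteration 6: n = 6, result = 15
Loop ends.

Final answer: 15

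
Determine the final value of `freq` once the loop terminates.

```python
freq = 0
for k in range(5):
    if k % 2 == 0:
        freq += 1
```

Let's trace through this code step by step.

Initialize: freq = 0
Entering loop: for k in range(5):
After iteration 1: k = 0, freq = 1
After iteration 2: k = 1, freq = 1
After iteration 3: k = 2, freq = 2
After iteration 4: k = 3, freq = 2
After iteration 5: k = 4, freq = 3
Loop ends.

Final answer: 3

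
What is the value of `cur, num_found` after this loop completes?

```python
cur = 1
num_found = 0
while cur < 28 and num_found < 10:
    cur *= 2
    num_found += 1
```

Let's trace through this code step by step.

Initialize: cur = 1
Initialize: num_found = 0
Entering loop: while cur < 28 and num_found < 10:
After iteration 1: cur = 2, num_found = 1
After iteration 2: cur = 4, num_found = 2
After iteration 3: cur = 8, num_found = 3
After iteration 4: cur = 16, num_found = 4
After iteration 5: cur = 32, num_found = 5
Loop ends.

Final answer: 32, 5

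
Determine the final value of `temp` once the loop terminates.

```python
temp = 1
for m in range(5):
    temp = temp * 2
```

Let's trace through this code step by step.

Initialize: temp = 1
Entering loop: for m in range(5):
After iteration 1: m = 0, temp = 2
After iteration 2: m = 1, temp = 4
After iteration 3: m = 2, temp = 8
After iteration 4: m = 3, temp = 16
After iteration 5: m = 4, temp = 32
Loop ends.

Final answer: 32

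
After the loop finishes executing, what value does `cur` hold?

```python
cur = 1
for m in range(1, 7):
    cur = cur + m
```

Let's trace through this code step by step.

Initialize: cur = 1
Entering loop: for m in range(1, 7):
After iteration 1: m = 1, cur = 2
After iteration 2: m = 2, cur = 4
After iteration 3: m = 3, cur = 7
After iteration 4: m = 4, cur = 11
After iteration 5: m = 5, cur = 16
After iteration 6: m = 6, cur = 22
Loop ends.

Final answer: 22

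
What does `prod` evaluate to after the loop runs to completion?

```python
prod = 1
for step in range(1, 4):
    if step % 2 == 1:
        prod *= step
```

Let's trace through this code step by step.

Initialize: prod = 1
Entering loop: for step in range(1, 4):
After iteration 1: step = 1, prod = 1
After iteration 2: step = 2, prod = 1
After iteration 3: step = 3, prod = 3
Loop ends.

Final answer: 3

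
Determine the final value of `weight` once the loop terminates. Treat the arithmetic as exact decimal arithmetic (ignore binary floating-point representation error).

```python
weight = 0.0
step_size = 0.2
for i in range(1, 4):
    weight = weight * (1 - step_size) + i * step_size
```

Let's trace through this code step by step.

Initialize: weight = 0.0
Initialize: step_size = 0.2
Entering loop: for i in range(1, 4):
After iteration 1: i = 1, weight = 0.2
After iteration 2: i = 2, weight = 0.56
After iteration 3: i = 3, weight = 1.048
Loop ends.

Final answer: 1.048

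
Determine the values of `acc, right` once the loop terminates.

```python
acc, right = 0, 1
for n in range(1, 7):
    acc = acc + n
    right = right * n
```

Let's trace through this code step by step.

Initialize: acc = 0
Initialize: right = 1
Entering loop: for n in range(1, 7):
After iteration 1: n = 1, acc = 1, right = 1
After iteration 2: n = 2, acc = 3, right = 2
After iteration 3: n = 3, acc = 6, right = 6
After iteration 4: n = 4, acc = 10, right = 24
After iteration 5: n = 5, acc = 15, right = 120
After iteration 6: n = 6, acc = 21, right = 720
Loop ends.

Final answer: 21, 720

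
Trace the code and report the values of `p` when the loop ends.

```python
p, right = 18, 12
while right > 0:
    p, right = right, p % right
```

Let's trace through this code step by step.

Initialize: p = 18
Initialize: right = 12
Entering loop: while right > 0:
After iteration 1: p = 12, right = 6
After iteration 2: p = 6, right = 0
Loop ends.

Final answer: 6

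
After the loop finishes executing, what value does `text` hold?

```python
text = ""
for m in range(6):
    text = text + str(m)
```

Let's trace through this code step by step.

Initialize: text = ''
Entering loop: for m in range(6):
After iteration 1: m = 0, text = '0'
After iteration 2: m = 1, text = '01'
After iteration 3: m = 2, text = '012'
After iteration 4: m = 3, text = '0123'
After iteration 5: m = 4, text = '01234'
After iteration 6: m = 5, text = '012345'
Loop ends.

Final answer: '012345'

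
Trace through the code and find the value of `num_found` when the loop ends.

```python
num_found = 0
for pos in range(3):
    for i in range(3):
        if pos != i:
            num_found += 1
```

Let's trace through this code step by step.

Initialize: num_found = 0
Entering loop: for pos in range(3):
After iteration 1: pos = 0, num_found = 2
After iteration 2: pos = 1, num_found = 4
After iteration 3: pos = 2, num_found = 6
Loop ends.

Final answer: 6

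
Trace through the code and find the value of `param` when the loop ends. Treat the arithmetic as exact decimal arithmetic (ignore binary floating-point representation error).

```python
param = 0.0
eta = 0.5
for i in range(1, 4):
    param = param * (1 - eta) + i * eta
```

Let's trace through this code step by step.

Initialize: param = 0.0
Initialize: eta = 0.5
Entering loop: for i in range(1, 4):
After iteration 1: i = 1, param = 0.5
After iteration 2: i = 2, param = 1.25
After iteration 3: i = 3, param = 2.125
Loop ends.

Final answer: 2.125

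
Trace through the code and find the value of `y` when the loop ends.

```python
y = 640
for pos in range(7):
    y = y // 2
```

Let's trace through this code step by step.

Initialize: y = 640
Entering loop: for pos in range(7):
After iteration 1: pos = 0, y = 320
After iteration 2: pos = 1, y = 160
After iteration 3: pos = 2, y = 80
After iteration 4: pos = 3, y = 40
After iteration 5: pos = 4, y = 20
After iteration 6: pos = 5, y = 10
After iteration 7: pos = 6, y = 5
Loop ends.

Final answer: 5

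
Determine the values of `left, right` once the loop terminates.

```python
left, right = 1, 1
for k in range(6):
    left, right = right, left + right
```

Let's trace through this code step by step.

Initialize: left = 1
Initialize: right = 1
Entering loop: for k in range(6):
After iteration 1: k = 0, left = 1, right = 2
After iteration 2: k = 1, left = 2, right = 3
After iteration 3: k = 2, left = 3, right = 5
After iteration 4: k = 3, left = 5, right = 8
After iteration 5: k = 4, left = 8, right = 13
After iteration 6: k = 5, left = 13, right = 21
Loop ends.

Final answer: 13, 21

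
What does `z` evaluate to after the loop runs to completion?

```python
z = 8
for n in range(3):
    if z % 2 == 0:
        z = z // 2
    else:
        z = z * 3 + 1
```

Let's trace through this code step by step.

Initialize: z = 8
Entering loop: for n in range(3):
After iteration 1: n = 0, z = 4
After iteration 2: n = 1, z = 2
After iteration 3: n = 2, z = 1
Loop ends.

Final answer: 1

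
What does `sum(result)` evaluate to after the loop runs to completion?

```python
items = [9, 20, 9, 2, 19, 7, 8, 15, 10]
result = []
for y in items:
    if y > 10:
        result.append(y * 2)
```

Let's trace through this code step by step.

Initialize: items = [9, 20, 9, 2, 19, 7, 8, 15, 10]
Initialize: result = []
Entering loop: for y in items:
After iteration 1: y = 9, result = []
After iteration 2: y = 20, result = [40]
After iteration 3: y = 9, result = [40]
After iteration 4: y = 2, result = [40]
After iteration 5: y = 19, result = [40, 38]
After iteration 6: y = 7, result = [40, 38]
After iteration 7: y = 8, result = [40, 38]
After iteration 8: y = 15, result = [40, 38, 30]
After iteration 9: y = 10, result = [40, 38, 30]
Loop ends.
sum(result) = 108

Final answer: 108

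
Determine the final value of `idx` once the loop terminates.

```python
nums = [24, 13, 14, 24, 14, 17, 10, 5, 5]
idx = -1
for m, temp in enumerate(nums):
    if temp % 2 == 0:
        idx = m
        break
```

Let's trace through this code step by step.

Initialize: nums = [24, 13, 14, 24, 14, 17, 10, 5, 5]
Initialize: idx = -1
Entering loop: for m, temp in enumerate(nums):
After iteration 1: m = 0, temp = 24, idx = 0
Loop ends.

Final answer: 0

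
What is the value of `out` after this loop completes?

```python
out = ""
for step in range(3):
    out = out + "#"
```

Let's trace through this code step by step.

Initialize: out = ''
Entering loop: for step in range(3):
After iteration 1: step = 0, out = '#'
After iteration 2: step = 1, out = '##'
After iteration 3: step = 2, out = '###'
Loop ends.

Final answer: '###'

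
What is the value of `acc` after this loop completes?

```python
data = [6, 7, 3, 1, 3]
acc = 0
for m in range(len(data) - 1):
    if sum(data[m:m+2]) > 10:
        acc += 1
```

Let's trace through this code step by step.

Initialize: data = [6, 7, 3, 1, 3]
Initialize: acc = 0
Entering loop: for m in range(len(data) - 1):
After iteration 1: m = 0, acc = 1
After iteration 2: m = 1, acc = 1
After iteration 3: m = 2, acc = 1
After iteration 4: m = 3, acc = 1
Loop ends.

Final answer: 1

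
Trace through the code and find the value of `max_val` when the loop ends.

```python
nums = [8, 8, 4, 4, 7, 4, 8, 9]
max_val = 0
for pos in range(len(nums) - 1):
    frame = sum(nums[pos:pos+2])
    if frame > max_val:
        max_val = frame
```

Let's trace through this code step by step.

Initialize: nums = [8, 8, 4, 4, 7, 4, 8, 9]
Initialize: max_val = 0
Entering loop: for pos in range(len(nums) - 1):
After iteration 1: pos = 0, max_val = 16, frame = 16
After iteration 2: pos = 1, max_val = 16, frame = 12
After iteration 3: pos = 2, max_val = 16, frame = 8
After iteration 4: pos = 3, max_val = 16, frame = 11
After iteration 5: pos = 4, max_val = 16, frame = 11
After iteration 6: pos = 5, max_val = 16, frame = 12
After iteration 7: pos = 6, max_val = 17, frame = 17
Loop ends.

Final answer: 17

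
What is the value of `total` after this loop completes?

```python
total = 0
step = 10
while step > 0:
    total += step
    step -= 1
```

Let's trace through this code step by step.

Initialize: total = 0
Initialize: step = 10
Entering loop: while step > 0:
After iteration 1: total = 10, step = 9
After iteration 2: total = 19, step = 8
After iteration 3: total = 27, step = 7
After iteration 4: total = 34, step = 6
After iteration 5: total = 40, step = 5
After iteration 6: total = 45, step = 4
After iteration 7: total = 49, step = 3
After iteration 8: total = 52, step = 2
After iteration 9: total = 54, step = 1
After iteration 10: total = 55, step = 0
Loop ends.

Final answer: 55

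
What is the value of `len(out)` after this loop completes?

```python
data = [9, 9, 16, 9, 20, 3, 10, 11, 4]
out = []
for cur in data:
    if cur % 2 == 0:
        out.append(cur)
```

Let's trace through this code step by step.

Initialize: data = [9, 9, 16, 9, 20, 3, 10, 11, 4]
Initialize: out = []
Entering loop: for cur in data:
After iteration 1: cur = 9, out = []
After iteration 2: cur = 9, out = []
After iteration 3: cur = 16, out = [16]
After iteration 4: cur = 9, out = [16]
After iteration 5: cur = 20, out = [16, 20]
After iteration 6: cur = 3, out = [16, 20]
After iteration 7: cur = 10, out = [16, 20, 10]
After iteration 8: cur = 11, out = [16, 20, 10]
After iteration 9: cur = 4, out = [16, 20, 10, 4]
Loop ends.
len(out) = 4

Final answer: 4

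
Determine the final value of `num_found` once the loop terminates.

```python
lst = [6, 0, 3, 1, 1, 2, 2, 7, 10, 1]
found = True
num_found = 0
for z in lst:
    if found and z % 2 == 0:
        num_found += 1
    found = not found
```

Let's trace through this code step by step.

Initialize: lst = [6, 0, 3, 1, 1, 2, 2, 7, 10, 1]
Initialize: found = True
Initialize: num_found = 0
Entering loop: for z in lst:
After iteration 1: z = 6, found = False, num_found = 1
After iteration 2: z = 0, found = True, num_found = 1
After iteration 3: z = 3, found = False, num_found = 1
After iteration 4: z = 1, found = True, num_found = 1
After iteration 5: z = 1, found = False, num_found = 1
After iteration 6: z = 2, found = True, num_found = 1
After iteration 7: z = 2, found = False, num_found = 2
After iteration 8: z = 7, found = True, num_found = 2
After iteration 9: z = 10, found = False, num_found = 3
After iteration 10: z = 1, found = True, num_found = 3
Loop ends.

Final answer: 3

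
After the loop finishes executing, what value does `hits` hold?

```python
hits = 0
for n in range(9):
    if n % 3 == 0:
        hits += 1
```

Let's trace through this code step by step.

Initialize: hits = 0
Entering loop: for n in range(9):
After iteration 1: n = 0, hits = 1
After iteration 2: n = 1, hits = 1
After iteration 3: n = 2, hits = 1
After iteration 4: n = 3, hits = 2
After iteration 5: n = 4, hits = 2
After iteration 6: n = 5, hits = 2
After iteration 7: n = 6, hits = 3
After iteration 8: n = 7, hits = 3
After iteration 9: n = 8, hits = 3
Loop ends.

Final answer: 3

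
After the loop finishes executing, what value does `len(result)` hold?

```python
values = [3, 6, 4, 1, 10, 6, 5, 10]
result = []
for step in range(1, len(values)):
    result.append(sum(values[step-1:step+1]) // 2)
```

Let's trace through this code step by step.

Initialize: values = [3, 6, 4, 1, 10, 6, 5, 10]
Initialize: result = []
Entering loop: for step in range(1, len(values)):
After iteration 1: step = 1, result = [4]
After iteration 2: step = 2, result = [4, 5]
After iteration 3: step = 3, result = [4, 5, 2]
After iteration 4: step = 4, result = [4, 5, 2, 5]
After iteration 5: step = 5, result = [4, 5, 2, 5, 8]
After iteration 6: step = 6, result = [4, 5, 2, 5, 8, 5]
After iteration 7: step = 7, result = [4, 5, 2, 5, 8, 5, 7]
Loop ends.
len(result) = 7

Final answer: 7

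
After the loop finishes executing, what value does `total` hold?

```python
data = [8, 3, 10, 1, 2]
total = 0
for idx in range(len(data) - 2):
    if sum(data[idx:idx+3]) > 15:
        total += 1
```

Let's trace through this code step by step.

Initialize: data = [8, 3, 10, 1, 2]
Initialize: total = 0
Entering loop: for idx in range(len(data) - 2):
After iteration 1: idx = 0, total = 1
After iteration 2: idx = 1, total = 1
After iteration 3: idx = 2, total = 1
Loop ends.

Final answer: 1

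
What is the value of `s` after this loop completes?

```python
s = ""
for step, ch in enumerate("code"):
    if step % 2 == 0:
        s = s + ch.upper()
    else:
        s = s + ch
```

Let's trace through this code step by step.

Initialize: s = ''
Entering loop: for step, ch in enumerate("code"):
After iteration 1: step = 0, ch = 'c', s = 'C'
After iteration 2: step = 1, ch = 'o', s = 'Co'
After iteration 3: step = 2, ch = 'd', s = 'CoD'
After iteration 4: step = 3, ch = 'e', s = 'CoDe'
Loop ends.

Final answer: 'CoDe'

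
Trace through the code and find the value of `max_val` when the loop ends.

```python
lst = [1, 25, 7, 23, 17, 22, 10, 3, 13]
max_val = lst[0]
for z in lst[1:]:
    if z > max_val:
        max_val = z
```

Let's trace through this code step by step.

Initialize: lst = [1, 25, 7, 23, 17, 22, 10, 3, 13]
Initialize: max_val = 1
Entering loop: for z in lst[1:]:
After iteration 1: z = 25, max_val = 25
After iteration 2: z = 7, max_val = 25
After iteration 3: z = 23, max_val = 25
After iteration 4: z = 17, max_val = 25
After iteration 5: z = 22, max_val = 25
After iteration 6: z = 10, max_val = 25
After iteration 7: z = 3, max_val = 25
After iteration 8: z = 13, max_val = 25
Loop ends.

Final answer: 25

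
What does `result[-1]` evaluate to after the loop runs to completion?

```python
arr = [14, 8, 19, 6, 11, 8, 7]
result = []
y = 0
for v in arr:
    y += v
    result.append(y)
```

Let's trace through this code step by step.

Initialize: arr = [14, 8, 19, 6, 11, 8, 7]
Initialize: result = []
Initialize: y = 0
Entering loop: for v in arr:
After iteration 1: v = 14, result = [14], y = 14
After iteration 2: v = 8, result = [14, 22], y = 22
After iteration 3: v = 19, result = [14, 22, 41], y = 41
After iteration 4: v = 6, result = [14, 22, 41, 47], y = 47
After iteration 5: v = 11, result = [14, 22, 41, 47, 58], y = 58
After iteration 6: v = 8, result = [14, 22, 41, 47, 58, 66], y = 66
After iteration 7: v = 7, result = [14, 22, 41, 47, 58, 66, 73], y = 73
Loop ends.
result[-1] = 73

Final answer: 73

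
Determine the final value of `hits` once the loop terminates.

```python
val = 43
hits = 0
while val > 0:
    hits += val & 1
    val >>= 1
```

Let's trace through this code step by step.

Initialize: val = 43
Initialize: hits = 0
Entering loop: while val > 0:
After iteration 1: val = 21, hits = 1
After iteration 2: val = 10, hits = 2
After iteration 3: val = 5, hits = 2
After iteration 4: val = 2, hits = 3
After iteration 5: val = 1, hits = 3
After iteration 6: val = 0, hits = 4
Loop ends.

Final answer: 4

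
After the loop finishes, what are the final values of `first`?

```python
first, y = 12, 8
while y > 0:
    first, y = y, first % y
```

Let's trace through this code step by step.

Initialize: first = 12
Initialize: y = 8
Entering loop: while y > 0:
After iteration 1: first = 8, y = 4
After iteration 2: first = 4, y = 0
Loop ends.

Final answer: 4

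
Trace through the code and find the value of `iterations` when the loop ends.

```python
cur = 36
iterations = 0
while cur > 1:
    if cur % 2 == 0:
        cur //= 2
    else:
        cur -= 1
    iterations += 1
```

Let's trace through this code step by step.

Initialize: cur = 36
Initialize: iterations = 0
Entering loop: while cur > 1:
After iteration 1: cur = 18, iterations = 1
After iteration 2: cur = 9, iterations = 2
After iteration 3: cur = 8, iterations = 3
After iteration 4: cur = 4, iterations = 4
After iteration 5: cur = 2, iterations = 5
After iteration 6: cur = 1, iterations = 6
Loop ends.

Final answer: 6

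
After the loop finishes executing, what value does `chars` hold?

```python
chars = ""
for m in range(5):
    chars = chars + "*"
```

Let's trace through this code step by step.

Initialize: chars = ''
Entering loop: for m in range(5):
After iteration 1: m = 0, chars = '*'
After iteration 2: m = 1, chars = '**'
After iteration 3: m = 2, chars = '***'
After iteration 4: m = 3, chars = '****'
After iteration 5: m = 4, chars = '*****'
Loop ends.

Final answer: '*****'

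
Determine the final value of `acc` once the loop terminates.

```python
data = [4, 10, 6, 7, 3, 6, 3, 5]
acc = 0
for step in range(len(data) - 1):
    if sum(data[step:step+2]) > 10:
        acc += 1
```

Let's trace through this code step by step.

Initialize: data = [4, 10, 6, 7, 3, 6, 3, 5]
Initialize: acc = 0
Entering loop: for step in range(len(data) - 1):
After iteration 1: step = 0, acc = 1
After iteration 2: step = 1, acc = 2
After iteration 3: step = 2, acc = 3
After iteration 4: step = 3, acc = 3
After iteration 5: step = 4, acc = 3
After iteration 6: step = 5, acc = 3
After iteration 7: step = 6, acc = 3
Loop ends.

Final answer: 3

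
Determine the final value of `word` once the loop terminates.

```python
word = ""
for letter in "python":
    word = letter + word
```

Let's trace through this code step by step.

Initialize: word = ''
Entering loop: for letter in "python":
After iteration 1: letter = 'p', word = 'p'
After iteration 2: letter = 'y', word = 'yp'
After iteration 3: letter = 't', word = 'typ'
After iteration 4: letter = 'h', word = 'htyp'
After iteration 5: letter = 'o', word = 'ohtyp'
After iteration 6: letter = 'n', word = 'nohtyp'
Loop ends.

Final answer: 'nohtyp'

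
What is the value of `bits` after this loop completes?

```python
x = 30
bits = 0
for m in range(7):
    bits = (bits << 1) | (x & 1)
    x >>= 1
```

Let's trace through this code step by step.

Initialize: x = 30
Initialize: bits = 0
Entering loop: for m in range(7):
After iteration 1: m = 0, x = 15, bits = 0
After iteration 2: m = 1, x = 7, bits = 1
After iteration 3: m = 2, x = 3, bits = 3
After iteration 4: m = 3, x = 1, bits = 7
After iteration 5: m = 4, x = 0, bits = 15
After iteration 6: m = 5, x = 0, bits = 30
After iteration 7: m = 6, x = 0, bits = 60
Loop ends.

Final answer: 60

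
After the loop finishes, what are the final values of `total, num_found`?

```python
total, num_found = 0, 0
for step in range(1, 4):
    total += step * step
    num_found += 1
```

Let's trace through this code step by step.

Initialize: total = 0
Initialize: num_found = 0
Entering loop: for step in range(1, 4):
After iteration 1: step = 1, total = 1, num_found = 1
After iteration 2: step = 2, total = 5, num_found = 2
After iteration 3: step = 3, total = 14, num_found = 3
Loop ends.

Final answer: 14, 3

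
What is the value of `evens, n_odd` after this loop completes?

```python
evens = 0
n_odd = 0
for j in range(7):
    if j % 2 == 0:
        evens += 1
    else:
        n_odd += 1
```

Let's trace through this code step by step.

Initialize: evens = 0
Initialize: n_odd = 0
Entering loop: for j in range(7):
After iteration 1: j = 0, evens = 1, n_odd = 0
After iteration 2: j = 1, evens = 1, n_odd = 1
After iteration 3: j = 2, evens = 2, n_odd = 1
After iteration 4: j = 3, evens = 2, n_odd = 2
After iteration 5: j = 4, evens = 3, n_odd = 2
After iteration 6: j = 5, evens = 3, n_odd = 3
After iteration 7: j = 6, evens = 4, n_odd = 3
Loop ends.

Final answer: 4, 3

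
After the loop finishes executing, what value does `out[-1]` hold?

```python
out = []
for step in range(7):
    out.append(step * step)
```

Let's trace through this code step by step.

Initialize: out = []
Entering loop: for step in range(7):
After iteration 1: step = 0, out = [0]
After iteration 2: step = 1, out = [0, 1]
After iteration 3: step = 2, out = [0, 1, 4]
After iteration 4: step = 3, out = [0, 1, 4, 9]
After iteration 5: step = 4, out = [0, 1, 4, 9, 16]
After iteration 6: step = 5, out = [0, 1, 4, 9, 16, 25]
After iteration 7: step = 6, out = [0, 1, 4, 9, 16, 25, 36]
Loop ends.
out[-1] = 36

Final answer: 36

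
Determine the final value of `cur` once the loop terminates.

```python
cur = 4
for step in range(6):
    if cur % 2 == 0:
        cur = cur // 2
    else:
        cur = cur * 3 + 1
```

Let's trace through this code step by step.

Initialize: cur = 4
Entering loop: for step in range(6):
After iteration 1: step = 0, cur = 2
After iteration 2: step = 1, cur = 1
After iteration 3: step = 2, cur = 4
After iteration 4: step = 3, cur = 2
After iteration 5: step = 4, cur = 1
After iteration 6: step = 5, cur = 4
Loop ends.

Final answer: 4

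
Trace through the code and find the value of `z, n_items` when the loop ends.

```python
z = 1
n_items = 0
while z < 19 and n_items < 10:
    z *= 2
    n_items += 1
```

Let's trace through this code step by step.

Initialize: z = 1
Initialize: n_items = 0
Entering loop: while z < 19 and n_items < 10:
After iteration 1: z = 2, n_items = 1
After iteration 2: z = 4, n_items = 2
After iteration 3: z = 8, n_items = 3
After iteration 4: z = 16, n_items = 4
After iteration 5: z = 32, n_items = 5
Loop ends.

Final answer: 32, 5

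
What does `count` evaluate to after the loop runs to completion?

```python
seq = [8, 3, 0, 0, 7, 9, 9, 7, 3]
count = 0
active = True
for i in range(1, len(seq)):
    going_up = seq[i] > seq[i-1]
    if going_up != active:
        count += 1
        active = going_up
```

Let's trace through this code step by step.

Initialize: seq = [8, 3, 0, 0, 7, 9, 9, 7, 3]
Initialize: count = 0
Initialize: active = True
Entering loop: for i in range(1, len(seq)):
After iteration 1: i = 1, count = 1, active = False, going_up = False
After iteration 2: i = 2, count = 1, active = False, going_up = False
After iteration 3: i = 3, count = 1, active = False, going_up = False
After iteration 4: i = 4, count = 2, active = True, going_up = True
After iteration 5: i = 5, count = 2, active = True, going_up = True
After iteration 6: i = 6, count = 3, active = False, going_up = False
After iteration 7: i = 7, count = 3, active = False, going_up = False
After iteration 8: i = 8, count = 3, active = False, going_up = False
Loop ends.

Final answer: 3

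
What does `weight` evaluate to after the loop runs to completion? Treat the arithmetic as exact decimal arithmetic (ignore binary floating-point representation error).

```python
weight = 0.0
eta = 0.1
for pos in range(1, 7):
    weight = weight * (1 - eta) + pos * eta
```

Let's trace through this code step by step.

Initialize: weight = 0.0
Initialize: eta = 0.1
Entering loop: for pos in range(1, 7):
After iteration 1: pos = 1, weight = 0.1
After iteration 2: pos = 2, weight = 0.29
After iteration 3: pos = 3, weight = 0.561
After iteration 4: pos = 4, weight = 0.9049
After iteration 5: pos = 5, weight = 1.31441
After iteration 6: pos = 6, weight = 1.782969
Loop ends.

Final answer: 1.782969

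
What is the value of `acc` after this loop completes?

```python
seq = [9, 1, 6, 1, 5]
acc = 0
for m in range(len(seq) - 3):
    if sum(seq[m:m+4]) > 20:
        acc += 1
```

Let's trace through this code step by step.

Initialize: seq = [9, 1, 6, 1, 5]
Initialize: acc = 0
Entering loop: for m in range(len(seq) - 3):
After iteration 1: m = 0, acc = 0
After iteration 2: m = 1, acc = 0
Loop ends.

Final answer: 0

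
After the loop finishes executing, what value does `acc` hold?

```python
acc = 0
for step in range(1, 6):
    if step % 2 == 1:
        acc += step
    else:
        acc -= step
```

Let's trace through this code step by step.

Initialize: acc = 0
Entering loop: for step in range(1, 6):
After iteration 1: step = 1, acc = 1
After iteration 2: step = 2, acc = -1
After iteration 3: step = 3, acc = 2
After iteration 4: step = 4, acc = -2
After iteration 5: step = 5, acc = 3
Loop ends.

Final answer: 3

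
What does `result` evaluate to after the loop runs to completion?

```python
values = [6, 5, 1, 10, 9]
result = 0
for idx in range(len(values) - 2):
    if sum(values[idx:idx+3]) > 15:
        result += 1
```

Let's trace through this code step by step.

Initialize: values = [6, 5, 1, 10, 9]
Initialize: result = 0
Entering loop: for idx in range(len(values) - 2):
After iteration 1: idx = 0, result = 0
After iteration 2: idx = 1, result = 1
After iteration 3: idx = 2, result = 2
Loop ends.

Final answer: 2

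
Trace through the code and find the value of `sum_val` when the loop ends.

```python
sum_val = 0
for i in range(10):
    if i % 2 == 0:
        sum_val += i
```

Let's trace through this code step by step.

Initialize: sum_val = 0
Entering loop: for i in range(10):
After iteration 1: i = 0, sum_val = 0
After iteration 2: i = 1, sum_val = 0
After iteration 3: i = 2, sum_val = 2
After iteration 4: i = 3, sum_val = 2
After iteration 5: i = 4, sum_val = 6
After iteration 6: i = 5, sum_val = 6
After iteration 7: i = 6, sum_val = 12
After iteration 8: i = 7, sum_val = 12
After iteration 9: i = 8, sum_val = 20
After iteration 10: i = 9, sum_val = 20
Loop ends.

Final answer: 20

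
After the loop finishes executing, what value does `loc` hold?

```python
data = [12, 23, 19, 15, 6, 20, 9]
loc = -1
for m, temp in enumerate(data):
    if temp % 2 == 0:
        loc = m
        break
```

Let's trace through this code step by step.

Initialize: data = [12, 23, 19, 15, 6, 20, 9]
Initialize: loc = -1
Entering loop: for m, temp in enumerate(data):
After iteration 1: m = 0, temp = 12, loc = 0
Loop ends.

Final answer: 0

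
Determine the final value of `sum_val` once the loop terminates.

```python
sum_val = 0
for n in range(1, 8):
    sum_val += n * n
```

Let's trace through this code step by step.

Initialize: sum_val = 0
Entering loop: for n in range(1, 8):
After iteration 1: n = 1, sum_val = 1
After iteration 2: n = 2, sum_val = 5
After iteration 3: n = 3, sum_val = 14
After iteration 4: n = 4, sum_val = 30
After iteration 5: n = 5, sum_val = 55
After iteration 6: n = 6, sum_val = 91
After iteration 7: n = 7, sum_val = 140
Loop ends.

Final answer: 140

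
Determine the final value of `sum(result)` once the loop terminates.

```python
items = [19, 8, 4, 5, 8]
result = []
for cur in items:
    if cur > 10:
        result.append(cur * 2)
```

Let's trace through this code step by step.

Initialize: items = [19, 8, 4, 5, 8]
Initialize: result = []
Entering loop: for cur in items:
After iteration 1: cur = 19, result = [38]
After iteration 2: cur = 8, result = [38]
After iteration 3: cur = 4, result = [38]
After iteration 4: cur = 5, result = [38]
After iteration 5: cur = 8, result = [38]
Loop ends.
sum(result) = 38

Final answer: 38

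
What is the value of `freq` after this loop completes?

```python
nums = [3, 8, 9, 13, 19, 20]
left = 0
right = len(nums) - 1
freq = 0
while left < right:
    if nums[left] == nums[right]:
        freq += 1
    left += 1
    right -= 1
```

Let's trace through this code step by step.

Initialize: nums = [3, 8, 9, 13, 19, 20]
Initialize: left = 0
Initialize: right = 5
Initialize: freq = 0
Entering loop: while left < right:
After iteration 1: left = 1, right = 4, freq = 0
After iteration 2: left = 2, right = 3, freq = 0
After iteration 3: left = 3, right = 2, freq = 0
Loop ends.

Final answer: 0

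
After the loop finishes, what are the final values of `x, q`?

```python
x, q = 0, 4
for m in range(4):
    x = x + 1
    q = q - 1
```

Let's trace through this code step by step.

Initialize: x = 0
Initialize: q = 4
Entering loop: for m in range(4):
After iteration 1: m = 0, x = 1, q = 3
After iteration 2: m = 1, x = 2, q = 2
After iteration 3: m = 2, x = 3, q = 1
After iteration 4: m = 3, x = 4, q = 0
Loop ends.

Final answer: 4, 0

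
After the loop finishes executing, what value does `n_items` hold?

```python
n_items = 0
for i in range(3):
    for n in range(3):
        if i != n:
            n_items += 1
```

Let's trace through this code step by step.

Initialize: n_items = 0
Entering loop: for i in range(3):
After iteration 1: i = 0, n_items = 2
After iteration 2: i = 1, n_items = 4
After iteration 3: i = 2, n_items = 6
Loop ends.

Final answer: 6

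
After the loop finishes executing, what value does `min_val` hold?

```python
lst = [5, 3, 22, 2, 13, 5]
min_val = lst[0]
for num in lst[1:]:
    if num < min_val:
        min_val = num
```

Let's trace through this code step by step.

Initialize: lst = [5, 3, 22, 2, 13, 5]
Initialize: min_val = 5
Entering loop: for num in lst[1:]:
After iteration 1: num = 3, min_val = 3
After iteration 2: num = 22, min_val = 3
After iteration 3: num = 2, min_val = 2
After iteration 4: num = 13, min_val = 2
After iteration 5: num = 5, min_val = 2
Loop ends.

Final answer: 2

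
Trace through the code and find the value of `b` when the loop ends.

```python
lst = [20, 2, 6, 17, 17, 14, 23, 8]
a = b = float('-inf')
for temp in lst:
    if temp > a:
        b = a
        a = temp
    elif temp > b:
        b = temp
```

Let's trace through this code step by step.

Initialize: lst = [20, 2, 6, 17, 17, 14, 23, 8]
Initialize: a = -inf
Initialize: b = -inf
Entering loop: for temp in lst:
After iteration 1: temp = 20, a = 20, b = -inf
After iteration 2: temp = 2, a = 20, b = 2
After iteration 3: temp = 6, a = 20, b = 6
After iteration 4: temp = 17, a = 20, b = 17
After iteration 5: temp = 17, a = 20, b = 17
After iteration 6: temp = 14, a = 20, b = 17
After iteration 7: temp = 23, a = 23, b = 20
After iteration 8: temp = 8, a = 23, b = 20
Loop ends.

Final answer: 20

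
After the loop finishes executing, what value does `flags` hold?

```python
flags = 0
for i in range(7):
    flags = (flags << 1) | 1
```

Let's trace through this code step by step.

Initialize: flags = 0
Entering loop: for i in range(7):
After iteration 1: i = 0, flags = 1
After iteration 2: i = 1, flags = 3
After iteration 3: i = 2, flags = 7
After iteration 4: i = 3, flags = 15
After iteration 5: i = 4, flags = 31
After iteration 6: i = 5, flags = 63
After iteration 7: i = 6, flags = 127
Loop ends.

Final answer: 127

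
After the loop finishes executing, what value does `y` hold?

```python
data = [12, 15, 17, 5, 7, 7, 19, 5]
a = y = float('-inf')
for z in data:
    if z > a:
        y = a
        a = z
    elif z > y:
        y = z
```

Let's trace through this code step by step.

Initialize: data = [12, 15, 17, 5, 7, 7, 19, 5]
Initialize: a = -inf
Initialize: y = -inf
Entering loop: for z in data:
After iteration 1: z = 12, a = 12, y = -inf
After iteration 2: z = 15, a = 15, y = 12
After iteration 3: z = 17, a = 17, y = 15
After iteration 4: z = 5, a = 17, y = 15
After iteration 5: z = 7, a = 17, y = 15
After iteration 6: z = 7, a = 17, y = 15
After iteration 7: z = 19, a = 19, y = 17
After iteration 8: z = 5, a = 19, y = 17
Loop ends.

Final answer: 17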